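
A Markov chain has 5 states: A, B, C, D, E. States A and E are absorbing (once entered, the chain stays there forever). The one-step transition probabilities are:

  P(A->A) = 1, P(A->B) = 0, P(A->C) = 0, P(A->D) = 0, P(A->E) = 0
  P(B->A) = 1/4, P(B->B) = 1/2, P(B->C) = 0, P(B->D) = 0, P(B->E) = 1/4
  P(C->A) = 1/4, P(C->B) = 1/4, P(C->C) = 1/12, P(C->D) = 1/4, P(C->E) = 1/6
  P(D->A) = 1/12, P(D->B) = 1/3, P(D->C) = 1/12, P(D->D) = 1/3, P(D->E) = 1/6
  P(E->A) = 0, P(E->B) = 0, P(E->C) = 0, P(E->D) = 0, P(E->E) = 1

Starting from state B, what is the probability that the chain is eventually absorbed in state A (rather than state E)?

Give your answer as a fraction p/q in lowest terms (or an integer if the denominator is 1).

Answer: 1/2

Derivation:
Let a_i = P(absorbed in A | start in state i).
Boundary conditions: a_A = 1, a_E = 0.
For each transient state i, a_i = sum_j P(i->j) * a_j:
  a_B = 1/4*a_A + 1/2*a_B + 0*a_C + 0*a_D + 1/4*a_E
  a_C = 1/4*a_A + 1/4*a_B + 1/12*a_C + 1/4*a_D + 1/6*a_E
  a_D = 1/12*a_A + 1/3*a_B + 1/12*a_C + 1/3*a_D + 1/6*a_E

Substituting a_A = 1 and a_E = 0, rearrange to (I - Q) a = r where r[i] = P(i -> A):
  [1/2, 0, 0] . (a_B, a_C, a_D) = 1/4
  [-1/4, 11/12, -1/4] . (a_B, a_C, a_D) = 1/4
  [-1/3, -1/12, 2/3] . (a_B, a_C, a_D) = 1/12

Solving yields:
  a_B = 1/2
  a_C = 9/17
  a_D = 15/34

Starting state is B, so the absorption probability is a_B = 1/2.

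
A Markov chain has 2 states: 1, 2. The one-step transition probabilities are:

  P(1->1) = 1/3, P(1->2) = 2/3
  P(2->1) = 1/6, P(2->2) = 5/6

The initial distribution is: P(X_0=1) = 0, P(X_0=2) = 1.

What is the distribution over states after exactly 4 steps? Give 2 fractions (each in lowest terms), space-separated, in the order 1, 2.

Answer: 259/1296 1037/1296

Derivation:
Propagating the distribution step by step (d_{t+1} = d_t * P):
d_0 = (1=0, 2=1)
  d_1[1] = 0*1/3 + 1*1/6 = 1/6
  d_1[2] = 0*2/3 + 1*5/6 = 5/6
d_1 = (1=1/6, 2=5/6)
  d_2[1] = 1/6*1/3 + 5/6*1/6 = 7/36
  d_2[2] = 1/6*2/3 + 5/6*5/6 = 29/36
d_2 = (1=7/36, 2=29/36)
  d_3[1] = 7/36*1/3 + 29/36*1/6 = 43/216
  d_3[2] = 7/36*2/3 + 29/36*5/6 = 173/216
d_3 = (1=43/216, 2=173/216)
  d_4[1] = 43/216*1/3 + 173/216*1/6 = 259/1296
  d_4[2] = 43/216*2/3 + 173/216*5/6 = 1037/1296
d_4 = (1=259/1296, 2=1037/1296)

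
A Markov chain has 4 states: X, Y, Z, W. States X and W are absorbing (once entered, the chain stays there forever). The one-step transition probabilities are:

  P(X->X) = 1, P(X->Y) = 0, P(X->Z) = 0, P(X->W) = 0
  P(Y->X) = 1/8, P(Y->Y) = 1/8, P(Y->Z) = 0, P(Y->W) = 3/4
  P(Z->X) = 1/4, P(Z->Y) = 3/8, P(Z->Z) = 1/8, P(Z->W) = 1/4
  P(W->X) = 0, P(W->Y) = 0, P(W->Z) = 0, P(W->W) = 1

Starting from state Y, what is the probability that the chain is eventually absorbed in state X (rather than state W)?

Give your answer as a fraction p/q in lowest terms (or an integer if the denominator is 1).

Let a_i = P(absorbed in X | start in state i).
Boundary conditions: a_X = 1, a_W = 0.
For each transient state i, a_i = sum_j P(i->j) * a_j:
  a_Y = 1/8*a_X + 1/8*a_Y + 0*a_Z + 3/4*a_W
  a_Z = 1/4*a_X + 3/8*a_Y + 1/8*a_Z + 1/4*a_W

Substituting a_X = 1 and a_W = 0, rearrange to (I - Q) a = r where r[i] = P(i -> X):
  [7/8, 0] . (a_Y, a_Z) = 1/8
  [-3/8, 7/8] . (a_Y, a_Z) = 1/4

Solving yields:
  a_Y = 1/7
  a_Z = 17/49

Starting state is Y, so the absorption probability is a_Y = 1/7.

Answer: 1/7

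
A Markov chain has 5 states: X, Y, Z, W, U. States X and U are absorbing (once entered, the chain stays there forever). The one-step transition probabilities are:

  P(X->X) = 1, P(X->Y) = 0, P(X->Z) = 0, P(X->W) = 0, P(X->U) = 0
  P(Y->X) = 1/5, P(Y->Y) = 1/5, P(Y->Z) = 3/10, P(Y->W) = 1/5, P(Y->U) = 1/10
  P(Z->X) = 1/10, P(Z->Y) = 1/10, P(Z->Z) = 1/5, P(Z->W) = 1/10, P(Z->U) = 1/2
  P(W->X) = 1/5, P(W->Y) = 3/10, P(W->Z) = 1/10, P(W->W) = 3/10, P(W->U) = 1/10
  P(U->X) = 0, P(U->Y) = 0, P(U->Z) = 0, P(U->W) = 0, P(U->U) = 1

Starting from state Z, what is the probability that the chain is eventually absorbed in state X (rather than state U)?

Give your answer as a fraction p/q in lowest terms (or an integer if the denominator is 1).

Let a_i = P(absorbed in X | start in state i).
Boundary conditions: a_X = 1, a_U = 0.
For each transient state i, a_i = sum_j P(i->j) * a_j:
  a_Y = 1/5*a_X + 1/5*a_Y + 3/10*a_Z + 1/5*a_W + 1/10*a_U
  a_Z = 1/10*a_X + 1/10*a_Y + 1/5*a_Z + 1/10*a_W + 1/2*a_U
  a_W = 1/5*a_X + 3/10*a_Y + 1/10*a_Z + 3/10*a_W + 1/10*a_U

Substituting a_X = 1 and a_U = 0, rearrange to (I - Q) a = r where r[i] = P(i -> X):
  [4/5, -3/10, -1/5] . (a_Y, a_Z, a_W) = 1/5
  [-1/10, 4/5, -1/10] . (a_Y, a_Z, a_W) = 1/10
  [-3/10, -1/10, 7/10] . (a_Y, a_Z, a_W) = 1/5

Solving yields:
  a_Y = 19/40
  a_Z = 1/4
  a_W = 21/40

Starting state is Z, so the absorption probability is a_Z = 1/4.

Answer: 1/4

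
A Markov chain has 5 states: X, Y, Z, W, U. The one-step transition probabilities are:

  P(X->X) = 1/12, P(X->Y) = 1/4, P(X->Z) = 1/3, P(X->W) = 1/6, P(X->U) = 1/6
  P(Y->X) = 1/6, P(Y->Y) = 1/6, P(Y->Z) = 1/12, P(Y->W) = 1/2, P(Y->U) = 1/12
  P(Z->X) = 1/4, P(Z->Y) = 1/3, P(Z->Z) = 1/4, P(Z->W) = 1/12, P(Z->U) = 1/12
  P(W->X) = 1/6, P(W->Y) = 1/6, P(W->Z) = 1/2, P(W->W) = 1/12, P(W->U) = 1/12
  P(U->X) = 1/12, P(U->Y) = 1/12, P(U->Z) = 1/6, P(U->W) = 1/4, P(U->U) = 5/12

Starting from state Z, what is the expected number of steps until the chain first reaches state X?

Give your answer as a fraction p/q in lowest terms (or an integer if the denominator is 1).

Let h_i = expected steps to first reach X from state i.
Boundary: h_X = 0.
First-step equations for the other states:
  h_Y = 1 + 1/6*h_X + 1/6*h_Y + 1/12*h_Z + 1/2*h_W + 1/12*h_U
  h_Z = 1 + 1/4*h_X + 1/3*h_Y + 1/4*h_Z + 1/12*h_W + 1/12*h_U
  h_W = 1 + 1/6*h_X + 1/6*h_Y + 1/2*h_Z + 1/12*h_W + 1/12*h_U
  h_U = 1 + 1/12*h_X + 1/12*h_Y + 1/6*h_Z + 1/4*h_W + 5/12*h_U

Substituting h_X = 0 and rearranging gives the linear system (I - Q) h = 1:
  [5/6, -1/12, -1/2, -1/12] . (h_Y, h_Z, h_W, h_U) = 1
  [-1/3, 3/4, -1/12, -1/12] . (h_Y, h_Z, h_W, h_U) = 1
  [-1/6, -1/2, 11/12, -1/12] . (h_Y, h_Z, h_W, h_U) = 1
  [-1/12, -1/6, -1/4, 7/12] . (h_Y, h_Z, h_W, h_U) = 1

Solving yields:
  h_Y = 2080/367
  h_Z = 5696/1101
  h_W = 6080/1101
  h_U = 7012/1101

Starting state is Z, so the expected hitting time is h_Z = 5696/1101.

Answer: 5696/1101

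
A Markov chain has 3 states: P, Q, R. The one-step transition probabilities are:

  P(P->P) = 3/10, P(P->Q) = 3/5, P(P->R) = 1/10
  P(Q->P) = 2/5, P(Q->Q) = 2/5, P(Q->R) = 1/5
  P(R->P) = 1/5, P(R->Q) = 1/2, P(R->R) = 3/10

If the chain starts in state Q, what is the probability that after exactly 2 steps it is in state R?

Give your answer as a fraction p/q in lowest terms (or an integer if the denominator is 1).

Computing P^2 by repeated multiplication:
P^1 =
  P: [3/10, 3/5, 1/10]
  Q: [2/5, 2/5, 1/5]
  R: [1/5, 1/2, 3/10]
P^2 =
  P: [7/20, 47/100, 9/50]
  Q: [8/25, 1/2, 9/50]
  R: [8/25, 47/100, 21/100]

(P^2)[Q -> R] = 9/50

Answer: 9/50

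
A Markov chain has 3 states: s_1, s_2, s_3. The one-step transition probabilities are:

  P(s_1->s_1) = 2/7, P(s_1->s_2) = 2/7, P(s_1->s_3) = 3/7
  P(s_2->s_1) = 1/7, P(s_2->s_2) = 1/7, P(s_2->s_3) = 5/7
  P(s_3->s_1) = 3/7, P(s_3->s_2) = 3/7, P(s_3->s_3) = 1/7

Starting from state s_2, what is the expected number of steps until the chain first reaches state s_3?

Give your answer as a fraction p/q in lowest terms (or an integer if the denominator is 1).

Answer: 3/2

Derivation:
Let h_i = expected steps to first reach s_3 from state i.
Boundary: h_s_3 = 0.
First-step equations for the other states:
  h_s_1 = 1 + 2/7*h_s_1 + 2/7*h_s_2 + 3/7*h_s_3
  h_s_2 = 1 + 1/7*h_s_1 + 1/7*h_s_2 + 5/7*h_s_3

Substituting h_s_3 = 0 and rearranging gives the linear system (I - Q) h = 1:
  [5/7, -2/7] . (h_s_1, h_s_2) = 1
  [-1/7, 6/7] . (h_s_1, h_s_2) = 1

Solving yields:
  h_s_1 = 2
  h_s_2 = 3/2

Starting state is s_2, so the expected hitting time is h_s_2 = 3/2.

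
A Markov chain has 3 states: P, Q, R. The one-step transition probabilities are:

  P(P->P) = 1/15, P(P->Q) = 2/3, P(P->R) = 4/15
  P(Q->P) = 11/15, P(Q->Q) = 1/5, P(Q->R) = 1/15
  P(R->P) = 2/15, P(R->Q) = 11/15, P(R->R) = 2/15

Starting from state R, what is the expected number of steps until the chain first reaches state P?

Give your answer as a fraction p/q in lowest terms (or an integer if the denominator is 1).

Let h_i = expected steps to first reach P from state i.
Boundary: h_P = 0.
First-step equations for the other states:
  h_Q = 1 + 11/15*h_P + 1/5*h_Q + 1/15*h_R
  h_R = 1 + 2/15*h_P + 11/15*h_Q + 2/15*h_R

Substituting h_P = 0 and rearranging gives the linear system (I - Q) h = 1:
  [4/5, -1/15] . (h_Q, h_R) = 1
  [-11/15, 13/15] . (h_Q, h_R) = 1

Solving yields:
  h_Q = 42/29
  h_R = 69/29

Starting state is R, so the expected hitting time is h_R = 69/29.

Answer: 69/29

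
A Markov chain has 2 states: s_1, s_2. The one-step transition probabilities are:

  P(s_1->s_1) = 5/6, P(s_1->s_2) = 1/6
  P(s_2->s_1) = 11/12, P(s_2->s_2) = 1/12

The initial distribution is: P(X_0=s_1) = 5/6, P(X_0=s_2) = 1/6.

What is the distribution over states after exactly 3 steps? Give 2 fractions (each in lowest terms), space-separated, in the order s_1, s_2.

Propagating the distribution step by step (d_{t+1} = d_t * P):
d_0 = (s_1=5/6, s_2=1/6)
  d_1[s_1] = 5/6*5/6 + 1/6*11/12 = 61/72
  d_1[s_2] = 5/6*1/6 + 1/6*1/12 = 11/72
d_1 = (s_1=61/72, s_2=11/72)
  d_2[s_1] = 61/72*5/6 + 11/72*11/12 = 731/864
  d_2[s_2] = 61/72*1/6 + 11/72*1/12 = 133/864
d_2 = (s_1=731/864, s_2=133/864)
  d_3[s_1] = 731/864*5/6 + 133/864*11/12 = 8773/10368
  d_3[s_2] = 731/864*1/6 + 133/864*1/12 = 1595/10368
d_3 = (s_1=8773/10368, s_2=1595/10368)

Answer: 8773/10368 1595/10368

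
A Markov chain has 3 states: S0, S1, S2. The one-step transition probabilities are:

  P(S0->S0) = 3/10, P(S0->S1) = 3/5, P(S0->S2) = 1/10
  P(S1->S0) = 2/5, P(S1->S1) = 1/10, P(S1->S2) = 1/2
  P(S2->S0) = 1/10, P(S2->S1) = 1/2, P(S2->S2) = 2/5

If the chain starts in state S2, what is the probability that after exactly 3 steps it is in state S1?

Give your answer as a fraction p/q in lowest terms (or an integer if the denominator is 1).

Computing P^3 by repeated multiplication:
P^1 =
  S0: [3/10, 3/5, 1/10]
  S1: [2/5, 1/10, 1/2]
  S2: [1/10, 1/2, 2/5]
P^2 =
  S0: [17/50, 29/100, 37/100]
  S1: [21/100, 1/2, 29/100]
  S2: [27/100, 31/100, 21/50]
P^3 =
  S0: [51/200, 209/500, 327/1000]
  S1: [73/250, 321/1000, 387/1000]
  S2: [247/1000, 403/1000, 7/20]

(P^3)[S2 -> S1] = 403/1000

Answer: 403/1000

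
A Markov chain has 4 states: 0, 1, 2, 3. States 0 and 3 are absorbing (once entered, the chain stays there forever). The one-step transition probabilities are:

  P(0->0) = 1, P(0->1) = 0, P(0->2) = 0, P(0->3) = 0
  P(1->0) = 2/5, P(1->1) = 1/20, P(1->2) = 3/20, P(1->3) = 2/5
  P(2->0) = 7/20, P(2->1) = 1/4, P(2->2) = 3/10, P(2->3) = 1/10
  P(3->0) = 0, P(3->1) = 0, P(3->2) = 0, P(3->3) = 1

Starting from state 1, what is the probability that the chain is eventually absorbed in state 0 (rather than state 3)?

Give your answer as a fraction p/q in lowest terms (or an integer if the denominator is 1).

Answer: 133/251

Derivation:
Let a_i = P(absorbed in 0 | start in state i).
Boundary conditions: a_0 = 1, a_3 = 0.
For each transient state i, a_i = sum_j P(i->j) * a_j:
  a_1 = 2/5*a_0 + 1/20*a_1 + 3/20*a_2 + 2/5*a_3
  a_2 = 7/20*a_0 + 1/4*a_1 + 3/10*a_2 + 1/10*a_3

Substituting a_0 = 1 and a_3 = 0, rearrange to (I - Q) a = r where r[i] = P(i -> 0):
  [19/20, -3/20] . (a_1, a_2) = 2/5
  [-1/4, 7/10] . (a_1, a_2) = 7/20

Solving yields:
  a_1 = 133/251
  a_2 = 173/251

Starting state is 1, so the absorption probability is a_1 = 133/251.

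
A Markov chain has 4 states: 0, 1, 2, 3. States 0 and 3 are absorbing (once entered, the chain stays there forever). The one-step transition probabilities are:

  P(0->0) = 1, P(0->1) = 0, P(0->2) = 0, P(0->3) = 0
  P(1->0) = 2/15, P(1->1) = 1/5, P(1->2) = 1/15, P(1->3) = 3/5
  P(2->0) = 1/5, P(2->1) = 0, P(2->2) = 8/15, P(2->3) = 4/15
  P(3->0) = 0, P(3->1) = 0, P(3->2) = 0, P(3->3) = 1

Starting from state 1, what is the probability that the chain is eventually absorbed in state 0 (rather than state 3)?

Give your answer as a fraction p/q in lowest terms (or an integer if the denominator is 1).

Let a_i = P(absorbed in 0 | start in state i).
Boundary conditions: a_0 = 1, a_3 = 0.
For each transient state i, a_i = sum_j P(i->j) * a_j:
  a_1 = 2/15*a_0 + 1/5*a_1 + 1/15*a_2 + 3/5*a_3
  a_2 = 1/5*a_0 + 0*a_1 + 8/15*a_2 + 4/15*a_3

Substituting a_0 = 1 and a_3 = 0, rearrange to (I - Q) a = r where r[i] = P(i -> 0):
  [4/5, -1/15] . (a_1, a_2) = 2/15
  [0, 7/15] . (a_1, a_2) = 1/5

Solving yields:
  a_1 = 17/84
  a_2 = 3/7

Starting state is 1, so the absorption probability is a_1 = 17/84.

Answer: 17/84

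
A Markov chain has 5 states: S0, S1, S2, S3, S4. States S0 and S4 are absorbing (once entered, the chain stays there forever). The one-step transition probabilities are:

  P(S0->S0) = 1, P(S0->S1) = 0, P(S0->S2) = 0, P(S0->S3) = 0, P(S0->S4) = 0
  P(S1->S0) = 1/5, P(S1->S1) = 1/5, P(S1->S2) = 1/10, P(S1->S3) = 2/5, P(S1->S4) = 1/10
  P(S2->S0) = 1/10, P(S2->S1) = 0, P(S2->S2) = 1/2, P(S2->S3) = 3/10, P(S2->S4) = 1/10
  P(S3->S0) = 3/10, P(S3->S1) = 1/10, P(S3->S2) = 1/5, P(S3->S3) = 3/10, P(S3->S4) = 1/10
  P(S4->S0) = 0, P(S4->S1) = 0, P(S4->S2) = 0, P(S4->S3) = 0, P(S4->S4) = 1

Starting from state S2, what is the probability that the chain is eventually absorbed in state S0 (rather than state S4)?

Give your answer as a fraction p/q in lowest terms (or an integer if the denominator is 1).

Answer: 130/209

Derivation:
Let a_i = P(absorbed in S0 | start in state i).
Boundary conditions: a_S0 = 1, a_S4 = 0.
For each transient state i, a_i = sum_j P(i->j) * a_j:
  a_S1 = 1/5*a_S0 + 1/5*a_S1 + 1/10*a_S2 + 2/5*a_S3 + 1/10*a_S4
  a_S2 = 1/10*a_S0 + 0*a_S1 + 1/2*a_S2 + 3/10*a_S3 + 1/10*a_S4
  a_S3 = 3/10*a_S0 + 1/10*a_S1 + 1/5*a_S2 + 3/10*a_S3 + 1/10*a_S4

Substituting a_S0 = 1 and a_S4 = 0, rearrange to (I - Q) a = r where r[i] = P(i -> S0):
  [4/5, -1/10, -2/5] . (a_S1, a_S2, a_S3) = 1/5
  [0, 1/2, -3/10] . (a_S1, a_S2, a_S3) = 1/10
  [-1/10, -1/5, 7/10] . (a_S1, a_S2, a_S3) = 3/10

Solving yields:
  a_S1 = 142/209
  a_S2 = 130/209
  a_S3 = 147/209

Starting state is S2, so the absorption probability is a_S2 = 130/209.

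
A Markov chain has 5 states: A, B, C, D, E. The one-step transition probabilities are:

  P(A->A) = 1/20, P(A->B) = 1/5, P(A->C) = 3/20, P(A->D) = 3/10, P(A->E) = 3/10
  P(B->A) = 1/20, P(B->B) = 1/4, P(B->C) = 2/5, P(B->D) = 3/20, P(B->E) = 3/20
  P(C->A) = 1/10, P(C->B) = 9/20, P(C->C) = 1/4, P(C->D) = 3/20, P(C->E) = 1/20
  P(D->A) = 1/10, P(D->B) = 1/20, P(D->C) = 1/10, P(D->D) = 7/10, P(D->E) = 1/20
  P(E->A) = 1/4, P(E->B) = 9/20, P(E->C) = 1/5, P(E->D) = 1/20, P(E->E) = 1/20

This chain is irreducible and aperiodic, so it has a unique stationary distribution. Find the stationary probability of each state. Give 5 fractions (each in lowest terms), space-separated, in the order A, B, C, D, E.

The stationary distribution satisfies pi = pi * P, i.e.:
  pi_A = 1/20*pi_A + 1/20*pi_B + 1/10*pi_C + 1/10*pi_D + 1/4*pi_E
  pi_B = 1/5*pi_A + 1/4*pi_B + 9/20*pi_C + 1/20*pi_D + 9/20*pi_E
  pi_C = 3/20*pi_A + 2/5*pi_B + 1/4*pi_C + 1/10*pi_D + 1/5*pi_E
  pi_D = 3/10*pi_A + 3/20*pi_B + 3/20*pi_C + 7/10*pi_D + 1/20*pi_E
  pi_E = 3/10*pi_A + 3/20*pi_B + 1/20*pi_C + 1/20*pi_D + 1/20*pi_E
with normalization: pi_A + pi_B + pi_C + pi_D + pi_E = 1.

Using the first 4 balance equations plus normalization, the linear system A*pi = b is:
  [-19/20, 1/20, 1/10, 1/10, 1/4] . pi = 0
  [1/5, -3/4, 9/20, 1/20, 9/20] . pi = 0
  [3/20, 2/5, -3/4, 1/10, 1/5] . pi = 0
  [3/10, 3/20, 3/20, -3/10, 1/20] . pi = 0
  [1, 1, 1, 1, 1] . pi = 1

Solving yields:
  pi_A = 4205/42961
  pi_B = 10307/42961
  pi_C = 9437/42961
  pi_D = 14782/42961
  pi_E = 4230/42961

Verification (pi * P):
  4205/42961*1/20 + 10307/42961*1/20 + 9437/42961*1/10 + 14782/42961*1/10 + 4230/42961*1/4 = 4205/42961 = pi_A  (ok)
  4205/42961*1/5 + 10307/42961*1/4 + 9437/42961*9/20 + 14782/42961*1/20 + 4230/42961*9/20 = 10307/42961 = pi_B  (ok)
  4205/42961*3/20 + 10307/42961*2/5 + 9437/42961*1/4 + 14782/42961*1/10 + 4230/42961*1/5 = 9437/42961 = pi_C  (ok)
  4205/42961*3/10 + 10307/42961*3/20 + 9437/42961*3/20 + 14782/42961*7/10 + 4230/42961*1/20 = 14782/42961 = pi_D  (ok)
  4205/42961*3/10 + 10307/42961*3/20 + 9437/42961*1/20 + 14782/42961*1/20 + 4230/42961*1/20 = 4230/42961 = pi_E  (ok)

Answer: 4205/42961 10307/42961 9437/42961 14782/42961 4230/42961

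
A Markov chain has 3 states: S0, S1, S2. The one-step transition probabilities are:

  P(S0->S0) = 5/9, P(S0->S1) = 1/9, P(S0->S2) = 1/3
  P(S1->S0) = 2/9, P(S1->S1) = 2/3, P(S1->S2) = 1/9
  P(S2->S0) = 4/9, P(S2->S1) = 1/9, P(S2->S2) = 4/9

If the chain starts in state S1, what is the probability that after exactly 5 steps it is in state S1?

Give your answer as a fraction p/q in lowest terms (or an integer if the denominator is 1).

Answer: 5702/19683

Derivation:
Computing P^5 by repeated multiplication:
P^1 =
  S0: [5/9, 1/9, 1/3]
  S1: [2/9, 2/3, 1/9]
  S2: [4/9, 1/9, 4/9]
P^2 =
  S0: [13/27, 14/81, 28/81]
  S1: [26/81, 13/27, 16/81]
  S2: [38/81, 14/81, 29/81]
P^3 =
  S0: [335/729, 151/729, 1/3]
  S1: [272/729, 92/243, 181/729]
  S2: [334/729, 151/729, 244/729]
P^4 =
  S0: [983/2187, 1484/6561, 2128/6561]
  S1: [2636/6561, 703/2187, 1816/6561]
  S2: [2948/6561, 1484/6561, 2129/6561]
P^5 =
  S0: [26225/59049, 13981/59049, 6281/19683]
  S1: [24662/59049, 5702/19683, 17281/59049]
  S2: [26224/59049, 13981/59049, 18844/59049]

(P^5)[S1 -> S1] = 5702/19683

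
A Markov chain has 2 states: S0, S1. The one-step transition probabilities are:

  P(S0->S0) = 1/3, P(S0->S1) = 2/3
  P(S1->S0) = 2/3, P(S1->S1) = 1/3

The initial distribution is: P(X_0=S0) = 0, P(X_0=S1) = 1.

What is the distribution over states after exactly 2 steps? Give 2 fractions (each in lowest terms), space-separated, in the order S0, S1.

Answer: 4/9 5/9

Derivation:
Propagating the distribution step by step (d_{t+1} = d_t * P):
d_0 = (S0=0, S1=1)
  d_1[S0] = 0*1/3 + 1*2/3 = 2/3
  d_1[S1] = 0*2/3 + 1*1/3 = 1/3
d_1 = (S0=2/3, S1=1/3)
  d_2[S0] = 2/3*1/3 + 1/3*2/3 = 4/9
  d_2[S1] = 2/3*2/3 + 1/3*1/3 = 5/9
d_2 = (S0=4/9, S1=5/9)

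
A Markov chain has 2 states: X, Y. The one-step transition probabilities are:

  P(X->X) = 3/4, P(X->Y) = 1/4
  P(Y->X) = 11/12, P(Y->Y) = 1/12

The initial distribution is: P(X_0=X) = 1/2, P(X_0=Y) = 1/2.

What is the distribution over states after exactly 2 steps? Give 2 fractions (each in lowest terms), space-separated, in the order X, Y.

Answer: 7/9 2/9

Derivation:
Propagating the distribution step by step (d_{t+1} = d_t * P):
d_0 = (X=1/2, Y=1/2)
  d_1[X] = 1/2*3/4 + 1/2*11/12 = 5/6
  d_1[Y] = 1/2*1/4 + 1/2*1/12 = 1/6
d_1 = (X=5/6, Y=1/6)
  d_2[X] = 5/6*3/4 + 1/6*11/12 = 7/9
  d_2[Y] = 5/6*1/4 + 1/6*1/12 = 2/9
d_2 = (X=7/9, Y=2/9)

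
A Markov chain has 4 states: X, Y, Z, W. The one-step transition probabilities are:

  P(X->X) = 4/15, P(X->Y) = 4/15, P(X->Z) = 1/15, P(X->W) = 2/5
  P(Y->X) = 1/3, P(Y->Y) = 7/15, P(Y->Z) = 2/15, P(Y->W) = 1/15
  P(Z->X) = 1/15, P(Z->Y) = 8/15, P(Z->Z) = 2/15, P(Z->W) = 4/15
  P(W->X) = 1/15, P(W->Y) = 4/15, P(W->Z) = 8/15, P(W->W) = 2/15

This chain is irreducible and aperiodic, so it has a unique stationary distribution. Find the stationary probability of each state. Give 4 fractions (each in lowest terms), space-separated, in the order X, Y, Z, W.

Answer: 185/856 341/856 167/856 163/856

Derivation:
The stationary distribution satisfies pi = pi * P, i.e.:
  pi_X = 4/15*pi_X + 1/3*pi_Y + 1/15*pi_Z + 1/15*pi_W
  pi_Y = 4/15*pi_X + 7/15*pi_Y + 8/15*pi_Z + 4/15*pi_W
  pi_Z = 1/15*pi_X + 2/15*pi_Y + 2/15*pi_Z + 8/15*pi_W
  pi_W = 2/5*pi_X + 1/15*pi_Y + 4/15*pi_Z + 2/15*pi_W
with normalization: pi_X + pi_Y + pi_Z + pi_W = 1.

Using the first 3 balance equations plus normalization, the linear system A*pi = b is:
  [-11/15, 1/3, 1/15, 1/15] . pi = 0
  [4/15, -8/15, 8/15, 4/15] . pi = 0
  [1/15, 2/15, -13/15, 8/15] . pi = 0
  [1, 1, 1, 1] . pi = 1

Solving yields:
  pi_X = 185/856
  pi_Y = 341/856
  pi_Z = 167/856
  pi_W = 163/856

Verification (pi * P):
  185/856*4/15 + 341/856*1/3 + 167/856*1/15 + 163/856*1/15 = 185/856 = pi_X  (ok)
  185/856*4/15 + 341/856*7/15 + 167/856*8/15 + 163/856*4/15 = 341/856 = pi_Y  (ok)
  185/856*1/15 + 341/856*2/15 + 167/856*2/15 + 163/856*8/15 = 167/856 = pi_Z  (ok)
  185/856*2/5 + 341/856*1/15 + 167/856*4/15 + 163/856*2/15 = 163/856 = pi_W  (ok)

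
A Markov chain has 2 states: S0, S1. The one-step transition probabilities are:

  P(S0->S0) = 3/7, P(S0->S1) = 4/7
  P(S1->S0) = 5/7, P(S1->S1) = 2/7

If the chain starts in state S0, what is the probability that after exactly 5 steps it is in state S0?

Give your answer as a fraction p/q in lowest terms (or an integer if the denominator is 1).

Answer: 9323/16807

Derivation:
Computing P^5 by repeated multiplication:
P^1 =
  S0: [3/7, 4/7]
  S1: [5/7, 2/7]
P^2 =
  S0: [29/49, 20/49]
  S1: [25/49, 24/49]
P^3 =
  S0: [187/343, 156/343]
  S1: [195/343, 148/343]
P^4 =
  S0: [1341/2401, 1060/2401]
  S1: [1325/2401, 1076/2401]
P^5 =
  S0: [9323/16807, 7484/16807]
  S1: [9355/16807, 7452/16807]

(P^5)[S0 -> S0] = 9323/16807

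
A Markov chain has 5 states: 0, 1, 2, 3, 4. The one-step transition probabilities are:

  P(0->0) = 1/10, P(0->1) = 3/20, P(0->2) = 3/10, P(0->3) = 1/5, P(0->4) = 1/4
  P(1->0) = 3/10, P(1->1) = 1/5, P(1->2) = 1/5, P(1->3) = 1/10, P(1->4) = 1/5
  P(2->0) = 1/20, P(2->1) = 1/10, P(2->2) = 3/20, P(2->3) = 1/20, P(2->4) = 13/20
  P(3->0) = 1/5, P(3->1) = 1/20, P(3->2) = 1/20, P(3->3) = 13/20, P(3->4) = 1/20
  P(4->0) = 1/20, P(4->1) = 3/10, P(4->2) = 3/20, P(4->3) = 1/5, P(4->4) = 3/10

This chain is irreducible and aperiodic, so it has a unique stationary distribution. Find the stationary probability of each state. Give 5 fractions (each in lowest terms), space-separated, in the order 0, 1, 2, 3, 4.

Answer: 12730/90287 14401/90287 13520/90287 26526/90287 23110/90287

Derivation:
The stationary distribution satisfies pi = pi * P, i.e.:
  pi_0 = 1/10*pi_0 + 3/10*pi_1 + 1/20*pi_2 + 1/5*pi_3 + 1/20*pi_4
  pi_1 = 3/20*pi_0 + 1/5*pi_1 + 1/10*pi_2 + 1/20*pi_3 + 3/10*pi_4
  pi_2 = 3/10*pi_0 + 1/5*pi_1 + 3/20*pi_2 + 1/20*pi_3 + 3/20*pi_4
  pi_3 = 1/5*pi_0 + 1/10*pi_1 + 1/20*pi_2 + 13/20*pi_3 + 1/5*pi_4
  pi_4 = 1/4*pi_0 + 1/5*pi_1 + 13/20*pi_2 + 1/20*pi_3 + 3/10*pi_4
with normalization: pi_0 + pi_1 + pi_2 + pi_3 + pi_4 = 1.

Using the first 4 balance equations plus normalization, the linear system A*pi = b is:
  [-9/10, 3/10, 1/20, 1/5, 1/20] . pi = 0
  [3/20, -4/5, 1/10, 1/20, 3/10] . pi = 0
  [3/10, 1/5, -17/20, 1/20, 3/20] . pi = 0
  [1/5, 1/10, 1/20, -7/20, 1/5] . pi = 0
  [1, 1, 1, 1, 1] . pi = 1

Solving yields:
  pi_0 = 12730/90287
  pi_1 = 14401/90287
  pi_2 = 13520/90287
  pi_3 = 26526/90287
  pi_4 = 23110/90287

Verification (pi * P):
  12730/90287*1/10 + 14401/90287*3/10 + 13520/90287*1/20 + 26526/90287*1/5 + 23110/90287*1/20 = 12730/90287 = pi_0  (ok)
  12730/90287*3/20 + 14401/90287*1/5 + 13520/90287*1/10 + 26526/90287*1/20 + 23110/90287*3/10 = 14401/90287 = pi_1  (ok)
  12730/90287*3/10 + 14401/90287*1/5 + 13520/90287*3/20 + 26526/90287*1/20 + 23110/90287*3/20 = 13520/90287 = pi_2  (ok)
  12730/90287*1/5 + 14401/90287*1/10 + 13520/90287*1/20 + 26526/90287*13/20 + 23110/90287*1/5 = 26526/90287 = pi_3  (ok)
  12730/90287*1/4 + 14401/90287*1/5 + 13520/90287*13/20 + 26526/90287*1/20 + 23110/90287*3/10 = 23110/90287 = pi_4  (ok)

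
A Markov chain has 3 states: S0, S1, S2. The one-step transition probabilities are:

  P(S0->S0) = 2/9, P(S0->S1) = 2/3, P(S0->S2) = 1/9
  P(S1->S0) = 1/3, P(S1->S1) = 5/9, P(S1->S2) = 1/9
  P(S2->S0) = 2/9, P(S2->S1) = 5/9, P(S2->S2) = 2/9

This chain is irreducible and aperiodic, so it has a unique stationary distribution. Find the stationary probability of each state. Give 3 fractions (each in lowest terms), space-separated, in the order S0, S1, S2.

The stationary distribution satisfies pi = pi * P, i.e.:
  pi_S0 = 2/9*pi_S0 + 1/3*pi_S1 + 2/9*pi_S2
  pi_S1 = 2/3*pi_S0 + 5/9*pi_S1 + 5/9*pi_S2
  pi_S2 = 1/9*pi_S0 + 1/9*pi_S1 + 2/9*pi_S2
with normalization: pi_S0 + pi_S1 + pi_S2 = 1.

Using the first 2 balance equations plus normalization, the linear system A*pi = b is:
  [-7/9, 1/3, 2/9] . pi = 0
  [2/3, -4/9, 5/9] . pi = 0
  [1, 1, 1] . pi = 1

Solving yields:
  pi_S0 = 23/80
  pi_S1 = 47/80
  pi_S2 = 1/8

Verification (pi * P):
  23/80*2/9 + 47/80*1/3 + 1/8*2/9 = 23/80 = pi_S0  (ok)
  23/80*2/3 + 47/80*5/9 + 1/8*5/9 = 47/80 = pi_S1  (ok)
  23/80*1/9 + 47/80*1/9 + 1/8*2/9 = 1/8 = pi_S2  (ok)

Answer: 23/80 47/80 1/8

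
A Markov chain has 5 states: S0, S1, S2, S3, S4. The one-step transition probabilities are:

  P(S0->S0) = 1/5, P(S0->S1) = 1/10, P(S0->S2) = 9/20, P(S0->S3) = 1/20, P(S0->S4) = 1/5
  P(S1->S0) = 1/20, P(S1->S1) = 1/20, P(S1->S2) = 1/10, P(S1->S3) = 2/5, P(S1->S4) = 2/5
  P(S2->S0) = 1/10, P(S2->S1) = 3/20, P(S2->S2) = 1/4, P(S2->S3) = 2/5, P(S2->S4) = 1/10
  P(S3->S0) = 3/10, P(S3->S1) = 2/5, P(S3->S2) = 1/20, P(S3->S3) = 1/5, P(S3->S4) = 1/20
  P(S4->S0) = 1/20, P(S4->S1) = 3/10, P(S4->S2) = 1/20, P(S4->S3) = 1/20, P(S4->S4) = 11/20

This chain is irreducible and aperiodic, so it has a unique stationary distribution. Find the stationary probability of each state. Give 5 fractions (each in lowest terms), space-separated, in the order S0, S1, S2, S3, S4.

Answer: 13483/105421 23115/105421 14775/105421 21803/105421 32245/105421

Derivation:
The stationary distribution satisfies pi = pi * P, i.e.:
  pi_S0 = 1/5*pi_S0 + 1/20*pi_S1 + 1/10*pi_S2 + 3/10*pi_S3 + 1/20*pi_S4
  pi_S1 = 1/10*pi_S0 + 1/20*pi_S1 + 3/20*pi_S2 + 2/5*pi_S3 + 3/10*pi_S4
  pi_S2 = 9/20*pi_S0 + 1/10*pi_S1 + 1/4*pi_S2 + 1/20*pi_S3 + 1/20*pi_S4
  pi_S3 = 1/20*pi_S0 + 2/5*pi_S1 + 2/5*pi_S2 + 1/5*pi_S3 + 1/20*pi_S4
  pi_S4 = 1/5*pi_S0 + 2/5*pi_S1 + 1/10*pi_S2 + 1/20*pi_S3 + 11/20*pi_S4
with normalization: pi_S0 + pi_S1 + pi_S2 + pi_S3 + pi_S4 = 1.

Using the first 4 balance equations plus normalization, the linear system A*pi = b is:
  [-4/5, 1/20, 1/10, 3/10, 1/20] . pi = 0
  [1/10, -19/20, 3/20, 2/5, 3/10] . pi = 0
  [9/20, 1/10, -3/4, 1/20, 1/20] . pi = 0
  [1/20, 2/5, 2/5, -4/5, 1/20] . pi = 0
  [1, 1, 1, 1, 1] . pi = 1

Solving yields:
  pi_S0 = 13483/105421
  pi_S1 = 23115/105421
  pi_S2 = 14775/105421
  pi_S3 = 21803/105421
  pi_S4 = 32245/105421

Verification (pi * P):
  13483/105421*1/5 + 23115/105421*1/20 + 14775/105421*1/10 + 21803/105421*3/10 + 32245/105421*1/20 = 13483/105421 = pi_S0  (ok)
  13483/105421*1/10 + 23115/105421*1/20 + 14775/105421*3/20 + 21803/105421*2/5 + 32245/105421*3/10 = 23115/105421 = pi_S1  (ok)
  13483/105421*9/20 + 23115/105421*1/10 + 14775/105421*1/4 + 21803/105421*1/20 + 32245/105421*1/20 = 14775/105421 = pi_S2  (ok)
  13483/105421*1/20 + 23115/105421*2/5 + 14775/105421*2/5 + 21803/105421*1/5 + 32245/105421*1/20 = 21803/105421 = pi_S3  (ok)
  13483/105421*1/5 + 23115/105421*2/5 + 14775/105421*1/10 + 21803/105421*1/20 + 32245/105421*11/20 = 32245/105421 = pi_S4  (ok)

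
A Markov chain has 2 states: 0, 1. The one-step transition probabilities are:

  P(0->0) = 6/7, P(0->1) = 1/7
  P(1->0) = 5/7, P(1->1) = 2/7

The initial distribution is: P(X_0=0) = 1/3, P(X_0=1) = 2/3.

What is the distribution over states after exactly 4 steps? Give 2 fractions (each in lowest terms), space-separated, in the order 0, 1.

Propagating the distribution step by step (d_{t+1} = d_t * P):
d_0 = (0=1/3, 1=2/3)
  d_1[0] = 1/3*6/7 + 2/3*5/7 = 16/21
  d_1[1] = 1/3*1/7 + 2/3*2/7 = 5/21
d_1 = (0=16/21, 1=5/21)
  d_2[0] = 16/21*6/7 + 5/21*5/7 = 121/147
  d_2[1] = 16/21*1/7 + 5/21*2/7 = 26/147
d_2 = (0=121/147, 1=26/147)
  d_3[0] = 121/147*6/7 + 26/147*5/7 = 856/1029
  d_3[1] = 121/147*1/7 + 26/147*2/7 = 173/1029
d_3 = (0=856/1029, 1=173/1029)
  d_4[0] = 856/1029*6/7 + 173/1029*5/7 = 6001/7203
  d_4[1] = 856/1029*1/7 + 173/1029*2/7 = 1202/7203
d_4 = (0=6001/7203, 1=1202/7203)

Answer: 6001/7203 1202/7203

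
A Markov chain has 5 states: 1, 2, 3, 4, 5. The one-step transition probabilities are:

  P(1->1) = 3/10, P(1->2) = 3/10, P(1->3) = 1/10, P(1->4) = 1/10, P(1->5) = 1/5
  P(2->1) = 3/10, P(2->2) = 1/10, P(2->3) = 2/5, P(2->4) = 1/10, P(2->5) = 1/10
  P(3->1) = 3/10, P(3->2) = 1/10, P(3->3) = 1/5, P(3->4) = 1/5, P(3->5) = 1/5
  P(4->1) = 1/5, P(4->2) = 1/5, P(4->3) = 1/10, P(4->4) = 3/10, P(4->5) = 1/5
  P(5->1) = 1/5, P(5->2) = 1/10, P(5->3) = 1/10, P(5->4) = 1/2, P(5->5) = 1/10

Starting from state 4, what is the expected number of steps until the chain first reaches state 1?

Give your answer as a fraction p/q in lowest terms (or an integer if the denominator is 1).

Let h_i = expected steps to first reach 1 from state i.
Boundary: h_1 = 0.
First-step equations for the other states:
  h_2 = 1 + 3/10*h_1 + 1/10*h_2 + 2/5*h_3 + 1/10*h_4 + 1/10*h_5
  h_3 = 1 + 3/10*h_1 + 1/10*h_2 + 1/5*h_3 + 1/5*h_4 + 1/5*h_5
  h_4 = 1 + 1/5*h_1 + 1/5*h_2 + 1/10*h_3 + 3/10*h_4 + 1/5*h_5
  h_5 = 1 + 1/5*h_1 + 1/10*h_2 + 1/10*h_3 + 1/2*h_4 + 1/10*h_5

Substituting h_1 = 0 and rearranging gives the linear system (I - Q) h = 1:
  [9/10, -2/5, -1/10, -1/10] . (h_2, h_3, h_4, h_5) = 1
  [-1/10, 4/5, -1/5, -1/5] . (h_2, h_3, h_4, h_5) = 1
  [-1/5, -1/10, 7/10, -1/5] . (h_2, h_3, h_4, h_5) = 1
  [-1/10, -1/10, -1/2, 9/10] . (h_2, h_3, h_4, h_5) = 1

Solving yields:
  h_2 = 1962/515
  h_3 = 2008/515
  h_4 = 2226/515
  h_5 = 450/103

Starting state is 4, so the expected hitting time is h_4 = 2226/515.

Answer: 2226/515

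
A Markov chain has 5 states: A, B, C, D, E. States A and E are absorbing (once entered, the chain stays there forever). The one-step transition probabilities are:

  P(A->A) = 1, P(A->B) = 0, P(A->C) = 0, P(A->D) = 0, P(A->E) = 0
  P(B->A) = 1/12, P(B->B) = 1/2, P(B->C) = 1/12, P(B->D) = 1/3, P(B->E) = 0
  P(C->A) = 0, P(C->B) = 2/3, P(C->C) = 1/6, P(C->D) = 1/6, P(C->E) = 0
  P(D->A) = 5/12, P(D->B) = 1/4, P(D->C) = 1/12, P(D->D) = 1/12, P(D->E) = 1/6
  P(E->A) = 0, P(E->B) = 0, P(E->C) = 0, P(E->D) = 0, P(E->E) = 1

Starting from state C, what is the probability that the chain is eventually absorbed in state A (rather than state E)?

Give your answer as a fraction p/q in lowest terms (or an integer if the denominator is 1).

Answer: 157/201

Derivation:
Let a_i = P(absorbed in A | start in state i).
Boundary conditions: a_A = 1, a_E = 0.
For each transient state i, a_i = sum_j P(i->j) * a_j:
  a_B = 1/12*a_A + 1/2*a_B + 1/12*a_C + 1/3*a_D + 0*a_E
  a_C = 0*a_A + 2/3*a_B + 1/6*a_C + 1/6*a_D + 0*a_E
  a_D = 5/12*a_A + 1/4*a_B + 1/12*a_C + 1/12*a_D + 1/6*a_E

Substituting a_A = 1 and a_E = 0, rearrange to (I - Q) a = r where r[i] = P(i -> A):
  [1/2, -1/12, -1/3] . (a_B, a_C, a_D) = 1/12
  [-2/3, 5/6, -1/6] . (a_B, a_C, a_D) = 0
  [-1/4, -1/12, 11/12] . (a_B, a_C, a_D) = 5/12

Solving yields:
  a_B = 53/67
  a_C = 157/201
  a_D = 149/201

Starting state is C, so the absorption probability is a_C = 157/201.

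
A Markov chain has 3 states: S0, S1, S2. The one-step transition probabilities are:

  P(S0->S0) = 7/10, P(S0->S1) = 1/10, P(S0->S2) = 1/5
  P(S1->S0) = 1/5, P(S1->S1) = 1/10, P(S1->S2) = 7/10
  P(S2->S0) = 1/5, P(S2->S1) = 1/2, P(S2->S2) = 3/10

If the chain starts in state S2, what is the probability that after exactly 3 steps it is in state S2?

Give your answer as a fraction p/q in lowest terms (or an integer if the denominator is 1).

Computing P^3 by repeated multiplication:
P^1 =
  S0: [7/10, 1/10, 1/5]
  S1: [1/5, 1/10, 7/10]
  S2: [1/5, 1/2, 3/10]
P^2 =
  S0: [11/20, 9/50, 27/100]
  S1: [3/10, 19/50, 8/25]
  S2: [3/10, 11/50, 12/25]
P^3 =
  S0: [19/40, 26/125, 317/1000]
  S1: [7/20, 57/250, 211/500]
  S2: [7/20, 73/250, 179/500]

(P^3)[S2 -> S2] = 179/500

Answer: 179/500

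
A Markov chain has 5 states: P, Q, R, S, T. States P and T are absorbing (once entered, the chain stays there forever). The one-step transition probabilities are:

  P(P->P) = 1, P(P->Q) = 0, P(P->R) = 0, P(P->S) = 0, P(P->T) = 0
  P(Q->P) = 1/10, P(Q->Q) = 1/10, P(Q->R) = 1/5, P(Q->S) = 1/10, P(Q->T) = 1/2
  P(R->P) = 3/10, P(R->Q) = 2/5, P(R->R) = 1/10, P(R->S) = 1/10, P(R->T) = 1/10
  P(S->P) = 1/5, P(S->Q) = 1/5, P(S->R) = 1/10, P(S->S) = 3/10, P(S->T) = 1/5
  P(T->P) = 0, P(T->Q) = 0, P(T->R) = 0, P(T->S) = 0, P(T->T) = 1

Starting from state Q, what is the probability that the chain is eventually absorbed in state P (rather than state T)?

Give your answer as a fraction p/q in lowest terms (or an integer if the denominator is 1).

Answer: 129/476

Derivation:
Let a_i = P(absorbed in P | start in state i).
Boundary conditions: a_P = 1, a_T = 0.
For each transient state i, a_i = sum_j P(i->j) * a_j:
  a_Q = 1/10*a_P + 1/10*a_Q + 1/5*a_R + 1/10*a_S + 1/2*a_T
  a_R = 3/10*a_P + 2/5*a_Q + 1/10*a_R + 1/10*a_S + 1/10*a_T
  a_S = 1/5*a_P + 1/5*a_Q + 1/10*a_R + 3/10*a_S + 1/5*a_T

Substituting a_P = 1 and a_T = 0, rearrange to (I - Q) a = r where r[i] = P(i -> P):
  [9/10, -1/5, -1/10] . (a_Q, a_R, a_S) = 1/10
  [-2/5, 9/10, -1/10] . (a_Q, a_R, a_S) = 3/10
  [-1/5, -1/10, 7/10] . (a_Q, a_R, a_S) = 1/5

Solving yields:
  a_Q = 129/476
  a_R = 239/476
  a_S = 207/476

Starting state is Q, so the absorption probability is a_Q = 129/476.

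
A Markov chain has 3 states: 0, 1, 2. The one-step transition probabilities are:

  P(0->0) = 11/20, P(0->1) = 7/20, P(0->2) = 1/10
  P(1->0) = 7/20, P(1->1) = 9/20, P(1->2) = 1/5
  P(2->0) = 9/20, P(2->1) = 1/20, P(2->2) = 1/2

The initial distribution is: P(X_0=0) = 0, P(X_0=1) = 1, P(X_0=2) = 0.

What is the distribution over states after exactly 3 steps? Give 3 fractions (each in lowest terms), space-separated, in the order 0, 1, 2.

Answer: 921/2000 79/250 447/2000

Derivation:
Propagating the distribution step by step (d_{t+1} = d_t * P):
d_0 = (0=0, 1=1, 2=0)
  d_1[0] = 0*11/20 + 1*7/20 + 0*9/20 = 7/20
  d_1[1] = 0*7/20 + 1*9/20 + 0*1/20 = 9/20
  d_1[2] = 0*1/10 + 1*1/5 + 0*1/2 = 1/5
d_1 = (0=7/20, 1=9/20, 2=1/5)
  d_2[0] = 7/20*11/20 + 9/20*7/20 + 1/5*9/20 = 11/25
  d_2[1] = 7/20*7/20 + 9/20*9/20 + 1/5*1/20 = 67/200
  d_2[2] = 7/20*1/10 + 9/20*1/5 + 1/5*1/2 = 9/40
d_2 = (0=11/25, 1=67/200, 2=9/40)
  d_3[0] = 11/25*11/20 + 67/200*7/20 + 9/40*9/20 = 921/2000
  d_3[1] = 11/25*7/20 + 67/200*9/20 + 9/40*1/20 = 79/250
  d_3[2] = 11/25*1/10 + 67/200*1/5 + 9/40*1/2 = 447/2000
d_3 = (0=921/2000, 1=79/250, 2=447/2000)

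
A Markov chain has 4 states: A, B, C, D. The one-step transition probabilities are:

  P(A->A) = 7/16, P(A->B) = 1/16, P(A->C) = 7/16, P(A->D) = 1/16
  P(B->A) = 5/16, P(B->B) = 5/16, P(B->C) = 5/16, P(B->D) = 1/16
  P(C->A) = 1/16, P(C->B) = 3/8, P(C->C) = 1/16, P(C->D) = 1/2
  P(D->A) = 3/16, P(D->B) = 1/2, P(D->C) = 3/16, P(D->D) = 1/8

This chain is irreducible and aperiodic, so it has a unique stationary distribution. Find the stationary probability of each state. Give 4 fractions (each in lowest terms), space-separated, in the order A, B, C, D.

The stationary distribution satisfies pi = pi * P, i.e.:
  pi_A = 7/16*pi_A + 5/16*pi_B + 1/16*pi_C + 3/16*pi_D
  pi_B = 1/16*pi_A + 5/16*pi_B + 3/8*pi_C + 1/2*pi_D
  pi_C = 7/16*pi_A + 5/16*pi_B + 1/16*pi_C + 3/16*pi_D
  pi_D = 1/16*pi_A + 1/16*pi_B + 1/2*pi_C + 1/8*pi_D
with normalization: pi_A + pi_B + pi_C + pi_D = 1.

Using the first 3 balance equations plus normalization, the linear system A*pi = b is:
  [-9/16, 5/16, 1/16, 3/16] . pi = 0
  [1/16, -11/16, 3/8, 1/2] . pi = 0
  [7/16, 5/16, -15/16, 3/16] . pi = 0
  [1, 1, 1, 1] . pi = 1

Solving yields:
  pi_A = 73/284
  pi_B = 85/284
  pi_C = 73/284
  pi_D = 53/284

Verification (pi * P):
  73/284*7/16 + 85/284*5/16 + 73/284*1/16 + 53/284*3/16 = 73/284 = pi_A  (ok)
  73/284*1/16 + 85/284*5/16 + 73/284*3/8 + 53/284*1/2 = 85/284 = pi_B  (ok)
  73/284*7/16 + 85/284*5/16 + 73/284*1/16 + 53/284*3/16 = 73/284 = pi_C  (ok)
  73/284*1/16 + 85/284*1/16 + 73/284*1/2 + 53/284*1/8 = 53/284 = pi_D  (ok)

Answer: 73/284 85/284 73/284 53/284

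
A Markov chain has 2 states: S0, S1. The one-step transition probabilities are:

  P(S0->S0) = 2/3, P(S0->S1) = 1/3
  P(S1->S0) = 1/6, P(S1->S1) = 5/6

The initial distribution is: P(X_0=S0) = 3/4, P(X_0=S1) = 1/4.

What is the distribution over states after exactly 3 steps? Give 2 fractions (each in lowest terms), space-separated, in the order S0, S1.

Propagating the distribution step by step (d_{t+1} = d_t * P):
d_0 = (S0=3/4, S1=1/4)
  d_1[S0] = 3/4*2/3 + 1/4*1/6 = 13/24
  d_1[S1] = 3/4*1/3 + 1/4*5/6 = 11/24
d_1 = (S0=13/24, S1=11/24)
  d_2[S0] = 13/24*2/3 + 11/24*1/6 = 7/16
  d_2[S1] = 13/24*1/3 + 11/24*5/6 = 9/16
d_2 = (S0=7/16, S1=9/16)
  d_3[S0] = 7/16*2/3 + 9/16*1/6 = 37/96
  d_3[S1] = 7/16*1/3 + 9/16*5/6 = 59/96
d_3 = (S0=37/96, S1=59/96)

Answer: 37/96 59/96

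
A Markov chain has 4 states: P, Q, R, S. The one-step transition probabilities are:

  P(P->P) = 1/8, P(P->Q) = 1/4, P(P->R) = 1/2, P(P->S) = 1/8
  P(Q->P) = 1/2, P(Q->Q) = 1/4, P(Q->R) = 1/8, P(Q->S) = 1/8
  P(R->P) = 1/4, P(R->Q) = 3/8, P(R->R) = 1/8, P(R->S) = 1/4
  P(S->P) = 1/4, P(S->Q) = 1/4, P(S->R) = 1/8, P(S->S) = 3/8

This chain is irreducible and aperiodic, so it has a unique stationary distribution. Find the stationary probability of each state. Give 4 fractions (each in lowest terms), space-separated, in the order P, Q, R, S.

The stationary distribution satisfies pi = pi * P, i.e.:
  pi_P = 1/8*pi_P + 1/2*pi_Q + 1/4*pi_R + 1/4*pi_S
  pi_Q = 1/4*pi_P + 1/4*pi_Q + 3/8*pi_R + 1/4*pi_S
  pi_R = 1/2*pi_P + 1/8*pi_Q + 1/8*pi_R + 1/8*pi_S
  pi_S = 1/8*pi_P + 1/8*pi_Q + 1/4*pi_R + 3/8*pi_S
with normalization: pi_P + pi_Q + pi_R + pi_S = 1.

Using the first 3 balance equations plus normalization, the linear system A*pi = b is:
  [-7/8, 1/2, 1/4, 1/4] . pi = 0
  [1/4, -3/4, 3/8, 1/4] . pi = 0
  [1/2, 1/8, -7/8, 1/8] . pi = 0
  [1, 1, 1, 1] . pi = 1

Solving yields:
  pi_P = 27/95
  pi_Q = 53/190
  pi_R = 22/95
  pi_S = 39/190

Verification (pi * P):
  27/95*1/8 + 53/190*1/2 + 22/95*1/4 + 39/190*1/4 = 27/95 = pi_P  (ok)
  27/95*1/4 + 53/190*1/4 + 22/95*3/8 + 39/190*1/4 = 53/190 = pi_Q  (ok)
  27/95*1/2 + 53/190*1/8 + 22/95*1/8 + 39/190*1/8 = 22/95 = pi_R  (ok)
  27/95*1/8 + 53/190*1/8 + 22/95*1/4 + 39/190*3/8 = 39/190 = pi_S  (ok)

Answer: 27/95 53/190 22/95 39/190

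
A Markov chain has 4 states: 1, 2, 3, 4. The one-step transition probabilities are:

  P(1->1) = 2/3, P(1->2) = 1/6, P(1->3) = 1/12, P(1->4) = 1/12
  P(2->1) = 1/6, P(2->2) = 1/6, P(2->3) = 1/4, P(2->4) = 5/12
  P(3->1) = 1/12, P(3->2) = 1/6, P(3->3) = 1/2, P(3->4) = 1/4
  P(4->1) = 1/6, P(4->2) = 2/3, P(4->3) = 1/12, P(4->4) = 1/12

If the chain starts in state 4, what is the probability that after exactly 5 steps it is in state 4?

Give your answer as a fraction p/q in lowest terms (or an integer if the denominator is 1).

Answer: 8647/41472

Derivation:
Computing P^5 by repeated multiplication:
P^1 =
  1: [2/3, 1/6, 1/12, 1/12]
  2: [1/6, 1/6, 1/4, 5/12]
  3: [1/12, 1/6, 1/2, 1/4]
  4: [1/6, 2/3, 1/12, 1/12]
P^2 =
  1: [71/144, 5/24, 7/48, 11/72]
  2: [11/48, 3/8, 31/144, 13/72]
  3: [1/6, 7/24, 23/72, 2/9]
  4: [35/144, 5/24, 11/48, 23/72]
P^3 =
  1: [77/192, 35/144, 103/576, 17/96]
  2: [455/1728, 37/144, 407/1728, 211/864]
  3: [193/864, 5/18, 229/864, 101/432]
  4: [155/576, 47/144, 41/192, 55/288]
P^4 =
  1: [2435/6912, 49/192, 457/2304, 671/3456]
  2: [5779/20736, 499/1728, 4651/20736, 2159/10368]
  3: [2657/10368, 245/864, 2489/10368, 1141/5184]
  4: [653/2304, 151/576, 1567/6912, 787/3456]
P^5 =
  1: [3007/9216, 1823/6912, 5765/27648, 2785/13824]
  2: [71495/248832, 5615/20736, 55967/248832, 26995/124416]
  3: [34189/124416, 2869/10368, 28693/124416, 13553/62208]
  4: [24011/82944, 1939/6912, 18371/82944, 8647/41472]

(P^5)[4 -> 4] = 8647/41472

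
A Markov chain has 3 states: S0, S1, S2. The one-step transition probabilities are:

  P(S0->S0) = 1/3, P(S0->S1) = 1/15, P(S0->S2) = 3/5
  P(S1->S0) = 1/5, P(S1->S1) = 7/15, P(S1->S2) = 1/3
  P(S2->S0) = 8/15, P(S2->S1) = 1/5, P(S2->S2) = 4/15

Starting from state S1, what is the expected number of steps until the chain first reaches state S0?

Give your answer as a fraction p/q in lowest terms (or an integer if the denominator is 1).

Answer: 240/73

Derivation:
Let h_i = expected steps to first reach S0 from state i.
Boundary: h_S0 = 0.
First-step equations for the other states:
  h_S1 = 1 + 1/5*h_S0 + 7/15*h_S1 + 1/3*h_S2
  h_S2 = 1 + 8/15*h_S0 + 1/5*h_S1 + 4/15*h_S2

Substituting h_S0 = 0 and rearranging gives the linear system (I - Q) h = 1:
  [8/15, -1/3] . (h_S1, h_S2) = 1
  [-1/5, 11/15] . (h_S1, h_S2) = 1

Solving yields:
  h_S1 = 240/73
  h_S2 = 165/73

Starting state is S1, so the expected hitting time is h_S1 = 240/73.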